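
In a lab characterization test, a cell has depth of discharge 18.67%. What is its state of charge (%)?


SOC = 100 - DOD = 100 - 18.67 = 81.33%

81.33%


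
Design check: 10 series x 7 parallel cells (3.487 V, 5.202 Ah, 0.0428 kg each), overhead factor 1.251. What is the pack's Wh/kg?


Step 1: V_pack = 10 * 3.487 = 34.87 V
Step 2: C_pack = 7 * 5.202 = 36.414 Ah
Step 3: E_pack = V_pack * C_pack = 34.87 * 36.414 = 1269.8 Wh
Step 4: m_pack = 10 * 7 * 0.0428 * 1.251 = 3.748 kg
Step 5: ED = E_pack / m_pack = 1269.8 / 3.748 = 338.8 Wh/kg

338.8 Wh/kg


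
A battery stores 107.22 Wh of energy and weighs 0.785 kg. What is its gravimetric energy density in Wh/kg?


Specific energy = 107.22 Wh / 0.785 kg = 136.6 Wh/kg

136.6 Wh/kg


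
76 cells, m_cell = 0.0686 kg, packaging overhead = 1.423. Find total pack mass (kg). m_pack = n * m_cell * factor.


Cell mass sum = 76 * 0.0686 = 5.2136 kg
With overhead 1.423: m_pack = 5.2136 * 1.423 = 7.419 kg

7.419 kg


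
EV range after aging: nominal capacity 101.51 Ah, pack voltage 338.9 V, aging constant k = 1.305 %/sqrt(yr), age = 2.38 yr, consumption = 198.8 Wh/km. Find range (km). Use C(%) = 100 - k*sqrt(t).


Step 1: capacity retention = 100 - 1.305 * sqrt(2.38) = 100 - 1.305 * 1.5427 = 97.987%
Step 2: C_now = 101.51 * 97.987/100 = 99.467 Ah
Step 3: E_pack = V * C_now = 338.9 * 99.467 = 33709 Wh
Step 4: range = E_pack / consumption = 33709 / 198.8 = 169.6 km

169.6 km


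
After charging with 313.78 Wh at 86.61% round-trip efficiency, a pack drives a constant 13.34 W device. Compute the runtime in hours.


Step 1: E_discharge = eta/100 * E_charge = 86.61/100 * 313.78 = 271.76 Wh
Step 2: t = E_discharge / P = 271.76 / 13.34 = 20.37 hr

20.37 hr


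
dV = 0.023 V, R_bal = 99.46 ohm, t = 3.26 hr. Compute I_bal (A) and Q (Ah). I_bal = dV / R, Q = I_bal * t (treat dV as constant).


First, Ohm's law: I_bal = 0.023 V / 99.46 ohm = 2.3125e-04 A
Then Q = I * t = 2.3125e-04 A * 3.26 hr = 7.539e-04 Ah

I=2.3125e-04 A, Q=7.539e-04 Ah


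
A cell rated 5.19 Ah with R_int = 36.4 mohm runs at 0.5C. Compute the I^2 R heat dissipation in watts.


Convert: R = 36.4 mohm = 0.0364 ohm
Step 1: I = C_rate * capacity = 0.5 * 5.19 = 2.595 A
Step 2: Q = I^2 * R = 2.595^2 * 0.0364 = 6.734 * 0.0364 = 0.2451 W

0.2451 W


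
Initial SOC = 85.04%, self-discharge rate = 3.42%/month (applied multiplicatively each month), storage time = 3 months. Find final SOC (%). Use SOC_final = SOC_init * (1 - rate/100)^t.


Monthly retention factor = 1 - 3.42/100 = 0.9658
Over 3 months: factor^3 = 0.90087
SOC_final = 85.04 * 0.90087 = 76.61%

76.61%


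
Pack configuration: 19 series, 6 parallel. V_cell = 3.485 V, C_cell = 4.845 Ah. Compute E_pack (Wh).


V_pack = 19 * 3.485 = 66.215 V
C_pack = 6 * 4.845 = 29.07 Ah
E = V_pack * C_pack = 66.215 * 29.07 = 1925 Wh

1925 Wh


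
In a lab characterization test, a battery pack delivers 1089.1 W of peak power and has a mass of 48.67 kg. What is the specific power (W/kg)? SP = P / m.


Specific power = 1089.1 W / 48.67 kg = 22.38 W/kg

22.38 W/kg


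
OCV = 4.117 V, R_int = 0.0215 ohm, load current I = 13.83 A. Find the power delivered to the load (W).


Step 1: V_terminal = OCV - I*R = 4.117 - 13.83 * 0.0215 = 3.8197 V
Step 2: P_out = V_terminal * I = 3.8197 * 13.83 = 52.83 W

52.83 W


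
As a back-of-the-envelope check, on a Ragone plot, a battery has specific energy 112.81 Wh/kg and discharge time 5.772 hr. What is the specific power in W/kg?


P_specific = E / t = 112.81 / 5.772 = 19.54 W/kg

19.54 W/kg


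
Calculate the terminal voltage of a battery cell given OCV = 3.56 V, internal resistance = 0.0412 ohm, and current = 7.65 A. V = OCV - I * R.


IR drop = 7.65 * 0.0412 = 0.31518 V
V = 3.56 - 0.31518 = 3.245 V

3.245 V


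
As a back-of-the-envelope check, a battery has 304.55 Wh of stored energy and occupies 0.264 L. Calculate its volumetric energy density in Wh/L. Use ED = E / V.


Volumetric ED = 304.55 Wh / 0.264 L = 1154 Wh/L

1154 Wh/L


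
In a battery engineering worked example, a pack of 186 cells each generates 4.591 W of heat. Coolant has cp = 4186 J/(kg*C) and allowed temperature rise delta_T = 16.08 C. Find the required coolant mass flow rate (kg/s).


Q_total = 186 * 4.591 = 853.93 W
m_dot = Q_total / (cp * dT) = 853.93 / (4186 * 16.08) = 0.01269 kg/s

0.01269 kg/s


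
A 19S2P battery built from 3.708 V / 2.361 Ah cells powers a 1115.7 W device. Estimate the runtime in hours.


Step 1: E_pack = Ns * V_cell * Np * C_cell = 19 * 3.708 * 2 * 2.361 = 332.67 Wh
Step 2: t = E_pack / P = 332.67 / 1115.7 = 0.2982 hr

0.2982 hr


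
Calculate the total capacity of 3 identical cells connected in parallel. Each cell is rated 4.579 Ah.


Parallel capacities add: 3 * 4.579 Ah = 13.737 Ah

13.737 Ah


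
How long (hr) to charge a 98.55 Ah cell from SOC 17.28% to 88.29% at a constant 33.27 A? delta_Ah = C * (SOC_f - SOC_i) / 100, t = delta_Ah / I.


Step 1: dSOC = 88.29% - 17.28% = 71.01%
Step 2: delta_Ah = 98.55 * 71.01 / 100 = 69.98 Ah
Step 3: t = 69.98 / 33.27 = 2.103 hr

2.103 hr


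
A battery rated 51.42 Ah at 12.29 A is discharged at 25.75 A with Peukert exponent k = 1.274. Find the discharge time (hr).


t_rated = C / I_rated = 51.42 / 12.29 = 4.1839 hr
(I_rated/I)^k = (0.47728)^1.274 = 0.38972
t = t_rated * (I_rated/I)^k = 4.1839 * 0.38972 = 1.631 hr

1.631 hr


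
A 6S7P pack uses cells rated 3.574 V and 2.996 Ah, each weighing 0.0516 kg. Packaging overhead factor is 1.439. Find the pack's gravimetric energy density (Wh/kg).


Step 1: V_pack = 6 * 3.574 = 21.444 V
Step 2: C_pack = 7 * 2.996 = 20.972 Ah
Step 3: E_pack = V_pack * C_pack = 21.444 * 20.972 = 449.72 Wh
Step 4: m_pack = 6 * 7 * 0.0516 * 1.439 = 3.1186 kg
Step 5: ED = E_pack / m_pack = 449.72 / 3.1186 = 144.2 Wh/kg

144.2 Wh/kg


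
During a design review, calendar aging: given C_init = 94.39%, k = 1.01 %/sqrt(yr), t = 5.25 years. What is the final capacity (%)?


Step 1: sqrt(5.25 yr) = 2.2913
Step 2: drop = 1.01 * 2.2913 = 2.3142
Step 3: C_final = 94.39 - 2.3142 = 92.08%

92.08%


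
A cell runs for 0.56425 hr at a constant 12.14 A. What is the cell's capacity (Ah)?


C = I * t = 12.14 * 0.56425 = 6.850 Ah

6.850 Ah


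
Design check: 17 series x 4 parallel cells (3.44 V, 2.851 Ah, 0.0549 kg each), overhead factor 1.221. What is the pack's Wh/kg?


Step 1: V_pack = 17 * 3.44 = 58.48 V
Step 2: C_pack = 4 * 2.851 = 11.404 Ah
Step 3: E_pack = V_pack * C_pack = 58.48 * 11.404 = 666.91 Wh
Step 4: m_pack = 17 * 4 * 0.0549 * 1.221 = 4.5582 kg
Step 5: ED = E_pack / m_pack = 666.91 / 4.5582 = 146.3 Wh/kg

146.3 Wh/kg


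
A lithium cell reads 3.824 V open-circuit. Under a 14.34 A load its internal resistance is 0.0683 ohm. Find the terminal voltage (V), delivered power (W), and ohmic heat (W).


Step 1: V_terminal = OCV - I*R = 3.824 - 14.34 * 0.0683 = 2.8446 V
Step 2: P_out = V_terminal * I = 2.8446 * 14.34 = 40.79 W
Step 3: Q = I^2 * R = 14.34^2 * 0.0683 = 14.04 W

V=2.8446 V, P=40.79 W, Q=14.04 W


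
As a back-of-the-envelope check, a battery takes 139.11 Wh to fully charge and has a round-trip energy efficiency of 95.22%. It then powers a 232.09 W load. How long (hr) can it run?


Step 1: E_discharge = eta/100 * E_charge = 95.22/100 * 139.11 = 132.46 Wh
Step 2: t = E_discharge / P = 132.46 / 232.09 = 0.5707 hr

0.5707 hr


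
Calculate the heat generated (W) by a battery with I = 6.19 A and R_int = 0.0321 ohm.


Q = I^2 * R = 6.19^2 * 0.0321 = 1.230 W

1.230 W


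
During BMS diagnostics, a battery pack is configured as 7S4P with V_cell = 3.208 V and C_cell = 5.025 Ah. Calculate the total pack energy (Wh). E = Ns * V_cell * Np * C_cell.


V_pack = 7 * 3.208 = 22.456 V
C_pack = 4 * 5.025 = 20.1 Ah
E = V_pack * C_pack = 22.456 * 20.1 = 451.4 Wh

451.4 Wh


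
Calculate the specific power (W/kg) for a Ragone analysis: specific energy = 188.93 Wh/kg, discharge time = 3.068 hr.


Specific power = 188.93 Wh/kg / 3.068 hr = 61.58 W/kg

61.58 W/kg


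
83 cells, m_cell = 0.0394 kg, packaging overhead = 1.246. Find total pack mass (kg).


Cell mass sum = 83 * 0.0394 = 3.2702 kg
With overhead 1.246: m_pack = 3.2702 * 1.246 = 4.075 kg

4.075 kg


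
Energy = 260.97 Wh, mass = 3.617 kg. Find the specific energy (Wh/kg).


Specific energy = 260.97 Wh / 3.617 kg = 72.15 Wh/kg

72.15 Wh/kg


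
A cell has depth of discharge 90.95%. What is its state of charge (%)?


SOC = 100 - DOD = 100 - 90.95 = 9.05%

9.05%


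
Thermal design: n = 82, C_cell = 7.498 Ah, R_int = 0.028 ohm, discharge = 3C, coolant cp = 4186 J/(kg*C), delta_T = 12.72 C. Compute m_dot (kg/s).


Step 1: I = 3 * 7.498 = 22.494 A
Step 2: Q_cell = I^2 * R = 22.494^2 * 0.028 = 14.167 W
Step 3: Q_total = 82 * 14.167 = 1161.7 W
Step 4: m_dot = Q_total / (cp * dT) = 1161.7 / (4186 * 12.72) = 0.02182 kg/s

0.02182 kg/s


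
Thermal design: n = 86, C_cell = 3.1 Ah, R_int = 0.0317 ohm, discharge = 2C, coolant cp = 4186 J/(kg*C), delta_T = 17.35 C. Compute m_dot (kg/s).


Step 1: I = 2 * 3.1 = 6.2 A
Step 2: Q_cell = I^2 * R = 6.2^2 * 0.0317 = 1.2185 W
Step 3: Q_total = 86 * 1.2185 = 104.79 W
Step 4: m_dot = Q_total / (cp * dT) = 104.79 / (4186 * 17.35) = 0.001443 kg/s

0.001443 kg/s


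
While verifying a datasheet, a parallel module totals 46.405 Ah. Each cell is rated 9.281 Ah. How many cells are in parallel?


n = C_total / C_cell = 46.405 / 9.281 = 5

5


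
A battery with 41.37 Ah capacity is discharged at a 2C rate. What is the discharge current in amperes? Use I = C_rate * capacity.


I = C_rate * capacity = 2 * 41.37 = 82.74 A

82.74 A


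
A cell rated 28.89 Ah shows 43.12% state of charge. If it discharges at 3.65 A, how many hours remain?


Step 1: remaining = SOC/100 * C_total = 43.12/100 * 28.89 = 12.457 Ah
Step 2: t = remaining / I = 12.457 / 3.65 = 3.413 hr

3.413 hr


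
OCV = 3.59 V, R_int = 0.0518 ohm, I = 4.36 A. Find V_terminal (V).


IR drop = 4.36 * 0.0518 = 0.22585 V
V = 3.59 - 0.22585 = 3.364 V

3.364 V


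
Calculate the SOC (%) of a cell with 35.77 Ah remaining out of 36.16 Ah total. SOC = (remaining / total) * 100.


SOC% = 35.77 / 36.16 * 100 = 98.92%

98.92%


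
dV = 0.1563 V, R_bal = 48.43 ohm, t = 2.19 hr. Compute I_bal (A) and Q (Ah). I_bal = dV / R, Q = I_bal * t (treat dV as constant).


I_bal = dV / R = 0.1563 / 48.43 = 0.0032273 A
Q = I_bal * t = 0.0032273 * 2.19 = 0.007068 Ah

I=0.0032273 A, Q=0.007068 Ah


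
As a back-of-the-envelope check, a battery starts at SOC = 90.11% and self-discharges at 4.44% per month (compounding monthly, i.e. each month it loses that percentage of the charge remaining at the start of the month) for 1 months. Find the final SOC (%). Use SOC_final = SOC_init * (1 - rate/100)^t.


Monthly retention factor = 1 - 4.44/100 = 0.9556
Over 1 months: factor^1 = 0.9556
SOC_final = 90.11 * 0.9556 = 86.11%

86.11%


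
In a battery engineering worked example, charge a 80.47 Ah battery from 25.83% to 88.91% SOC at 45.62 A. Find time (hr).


Step 1: dSOC = 88.91% - 25.83% = 63.08%
Step 2: delta_Ah = 80.47 * 63.08 / 100 = 50.76 Ah
Step 3: t = 50.76 / 45.62 = 1.113 hr

1.113 hr


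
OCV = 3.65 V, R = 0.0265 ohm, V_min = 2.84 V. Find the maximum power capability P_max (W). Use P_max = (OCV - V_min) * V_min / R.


dV = OCV - V_min = 0.81 V (so I_max = dV / R)
P_max = dV * V_min / R = 0.81 * 2.84 / 0.0265 = 86.81 W

86.81 W


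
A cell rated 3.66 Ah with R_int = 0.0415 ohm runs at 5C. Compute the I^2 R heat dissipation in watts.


Step 1: I = C_rate * capacity = 5 * 3.66 = 18.3 A
Step 2: Q = I^2 * R = 18.3^2 * 0.0415 = 334.89 * 0.0415 = 13.90 W

13.90 W


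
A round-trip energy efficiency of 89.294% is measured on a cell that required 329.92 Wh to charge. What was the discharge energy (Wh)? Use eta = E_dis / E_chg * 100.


E_dis = eta/100 * E_chg = 89.294/100 * 329.92 = 294.6 Wh

294.6 Wh


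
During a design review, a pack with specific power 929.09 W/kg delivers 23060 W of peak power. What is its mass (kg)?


m = P / SP = 23060 / 929.09 = 24.82 kg

24.82 kg


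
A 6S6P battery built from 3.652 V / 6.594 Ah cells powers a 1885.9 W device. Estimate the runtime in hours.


Step 1: E_pack = Ns * V_cell * Np * C_cell = 6 * 3.652 * 6 * 6.594 = 866.93 Wh
Step 2: t = E_pack / P = 866.93 / 1885.9 = 0.4597 hr

0.4597 hr


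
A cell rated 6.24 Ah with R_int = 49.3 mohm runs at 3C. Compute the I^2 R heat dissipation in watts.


Convert: R = 49.3 mohm = 0.0493 ohm
Step 1: I = C_rate * capacity = 3 * 6.24 = 18.72 A
Step 2: Q = I^2 * R = 18.72^2 * 0.0493 = 350.44 * 0.0493 = 17.28 W

17.28 W


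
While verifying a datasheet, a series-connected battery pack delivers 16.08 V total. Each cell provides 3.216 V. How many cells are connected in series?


Rearranging: n = V_pack / V_cell = 16.08 / 3.216 = 5 cells

5


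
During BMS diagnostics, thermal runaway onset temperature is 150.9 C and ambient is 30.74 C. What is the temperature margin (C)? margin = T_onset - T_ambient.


Safety margin = 150.9 C - 30.74 C = 120.16 C

120.16 C


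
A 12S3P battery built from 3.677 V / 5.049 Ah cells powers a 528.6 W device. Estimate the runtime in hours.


Step 1: E_pack = Ns * V_cell * Np * C_cell = 12 * 3.677 * 3 * 5.049 = 668.35 Wh
Step 2: t = E_pack / P = 668.35 / 528.6 = 1.264 hr

1.264 hr


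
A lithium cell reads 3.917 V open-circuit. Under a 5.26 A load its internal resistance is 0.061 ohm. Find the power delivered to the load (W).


Step 1: V_terminal = OCV - I*R = 3.917 - 5.26 * 0.061 = 3.5961 V
Step 2: P_out = V_terminal * I = 3.5961 * 5.26 = 18.92 W

18.92 W


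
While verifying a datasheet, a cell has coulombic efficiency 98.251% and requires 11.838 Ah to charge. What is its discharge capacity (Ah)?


Q_dis = eta/100 * Q_chg = 98.251/100 * 11.838 = 11.63 Ah

11.63 Ah


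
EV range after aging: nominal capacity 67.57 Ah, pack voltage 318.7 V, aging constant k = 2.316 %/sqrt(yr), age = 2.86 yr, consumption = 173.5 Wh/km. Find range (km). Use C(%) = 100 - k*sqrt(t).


Step 1: capacity retention = 100 - 2.316 * sqrt(2.86) = 100 - 2.316 * 1.6912 = 96.083%
Step 2: C_now = 67.57 * 96.083/100 = 64.923 Ah
Step 3: E_pack = V * C_now = 318.7 * 64.923 = 20691 Wh
Step 4: range = E_pack / consumption = 20691 / 173.5 = 119.3 km

119.3 km


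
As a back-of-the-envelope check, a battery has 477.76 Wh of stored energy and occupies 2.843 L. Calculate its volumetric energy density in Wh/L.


ED = E / V = 477.76 / 2.843 = 168.0 Wh/L

168.0 Wh/L


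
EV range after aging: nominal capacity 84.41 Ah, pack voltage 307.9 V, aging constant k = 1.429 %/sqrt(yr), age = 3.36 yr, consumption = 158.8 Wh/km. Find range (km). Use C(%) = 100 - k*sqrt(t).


Step 1: capacity retention = 100 - 1.429 * sqrt(3.36) = 100 - 1.429 * 1.833 = 97.381%
Step 2: C_now = 84.41 * 97.381/100 = 82.199 Ah
Step 3: E_pack = V * C_now = 307.9 * 82.199 = 25309 Wh
Step 4: range = E_pack / consumption = 25309 / 158.8 = 159.4 km

159.4 km


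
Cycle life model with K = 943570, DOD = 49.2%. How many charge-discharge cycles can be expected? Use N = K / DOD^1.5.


DOD^1.5 = 345.1
N = K / DOD^1.5 = 943570 / 345.1 = 2734

2734 cycles


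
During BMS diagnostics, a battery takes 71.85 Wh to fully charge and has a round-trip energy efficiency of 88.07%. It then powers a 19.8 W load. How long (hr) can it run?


Step 1: E_discharge = eta/100 * E_charge = 88.07/100 * 71.85 = 63.278 Wh
Step 2: t = E_discharge / P = 63.278 / 19.8 = 3.196 hr

3.196 hr


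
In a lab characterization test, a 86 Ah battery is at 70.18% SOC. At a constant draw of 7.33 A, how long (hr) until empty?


Step 1: remaining = SOC/100 * C_total = 70.18/100 * 86 = 60.355 Ah
Step 2: t = remaining / I = 60.355 / 7.33 = 8.234 hr

8.234 hr


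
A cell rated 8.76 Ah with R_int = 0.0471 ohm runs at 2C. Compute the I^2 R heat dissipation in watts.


Step 1: I = C_rate * capacity = 2 * 8.76 = 17.52 A
Step 2: Q = I^2 * R = 17.52^2 * 0.0471 = 306.95 * 0.0471 = 14.46 W

14.46 W


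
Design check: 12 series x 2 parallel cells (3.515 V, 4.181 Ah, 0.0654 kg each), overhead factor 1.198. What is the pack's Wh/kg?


Step 1: V_pack = 12 * 3.515 = 42.18 V
Step 2: C_pack = 2 * 4.181 = 8.362 Ah
Step 3: E_pack = V_pack * C_pack = 42.18 * 8.362 = 352.71 Wh
Step 4: m_pack = 12 * 2 * 0.0654 * 1.198 = 1.8804 kg
Step 5: ED = E_pack / m_pack = 352.71 / 1.8804 = 187.6 Wh/kg

187.6 Wh/kg


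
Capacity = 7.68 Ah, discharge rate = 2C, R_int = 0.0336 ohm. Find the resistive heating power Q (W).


Step 1: I = C_rate * capacity = 2 * 7.68 = 15.36 A
Step 2: Q = I^2 * R = 15.36^2 * 0.0336 = 235.93 * 0.0336 = 7.927 W

7.927 W


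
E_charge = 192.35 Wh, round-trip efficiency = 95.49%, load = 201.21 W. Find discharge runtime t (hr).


Step 1: E_discharge = eta/100 * E_charge = 95.49/100 * 192.35 = 183.68 Wh
Step 2: t = E_discharge / P = 183.68 / 201.21 = 0.9129 hr

0.9129 hr


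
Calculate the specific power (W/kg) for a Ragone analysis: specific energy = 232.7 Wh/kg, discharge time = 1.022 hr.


P_specific = E / t = 232.7 / 1.022 = 227.7 W/kg

227.7 W/kg


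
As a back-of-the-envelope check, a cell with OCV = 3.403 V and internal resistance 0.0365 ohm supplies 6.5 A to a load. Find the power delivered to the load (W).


Step 1: V_terminal = OCV - I*R = 3.403 - 6.5 * 0.0365 = 3.1658 V
Step 2: P_out = V_terminal * I = 3.1658 * 6.5 = 20.58 W

20.58 W


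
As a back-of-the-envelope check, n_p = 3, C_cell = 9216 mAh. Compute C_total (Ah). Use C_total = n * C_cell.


Convert: C_cell = 9216 mAh = 9.216 Ah
C_total = 3 * 9.216 = 27.648 Ah

27.648 Ah


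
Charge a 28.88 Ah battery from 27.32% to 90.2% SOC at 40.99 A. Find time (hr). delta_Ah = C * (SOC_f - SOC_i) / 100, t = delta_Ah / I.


Step 1: dSOC = 90.2% - 27.32% = 62.88%
Step 2: delta_Ah = 28.88 * 62.88 / 100 = 18.16 Ah
Step 3: t = 18.16 / 40.99 = 0.4430 hr

0.4430 hr


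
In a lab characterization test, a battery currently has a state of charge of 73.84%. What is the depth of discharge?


Complement of SOC: DOD = 100% - 73.84% = 26.16%

26.16%


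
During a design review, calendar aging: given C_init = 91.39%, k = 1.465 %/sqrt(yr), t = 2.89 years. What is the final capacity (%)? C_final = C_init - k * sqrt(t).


sqrt(t) = sqrt(2.89) = 1.7
C_final = 91.39 - 1.465 * 1.7 = 88.90%

88.90%


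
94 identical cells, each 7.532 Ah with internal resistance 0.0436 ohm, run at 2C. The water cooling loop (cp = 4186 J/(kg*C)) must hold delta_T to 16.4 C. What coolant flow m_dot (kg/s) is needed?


Step 1: I = 2 * 7.532 = 15.064 A
Step 2: Q_cell = I^2 * R = 15.064^2 * 0.0436 = 9.8939 W
Step 3: Q_total = 94 * 9.8939 = 930.03 W
Step 4: m_dot = Q_total / (cp * dT) = 930.03 / (4186 * 16.4) = 0.01355 kg/s

0.01355 kg/s


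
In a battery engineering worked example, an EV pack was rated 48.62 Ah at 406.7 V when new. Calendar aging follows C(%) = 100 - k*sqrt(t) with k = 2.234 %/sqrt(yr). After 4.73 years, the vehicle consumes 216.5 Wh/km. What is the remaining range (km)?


Step 1: capacity retention = 100 - 2.234 * sqrt(4.73) = 100 - 2.234 * 2.1749 = 95.141%
Step 2: C_now = 48.62 * 95.141/100 = 46.258 Ah
Step 3: E_pack = V * C_now = 406.7 * 46.258 = 18813 Wh
Step 4: range = E_pack / consumption = 18813 / 216.5 = 86.90 km

86.90 km


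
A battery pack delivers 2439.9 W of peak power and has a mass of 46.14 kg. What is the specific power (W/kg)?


Specific power = 2439.9 W / 46.14 kg = 52.88 W/kg

52.88 W/kg


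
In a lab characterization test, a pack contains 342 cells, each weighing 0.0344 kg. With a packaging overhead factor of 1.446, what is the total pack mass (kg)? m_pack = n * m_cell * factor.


Cell mass sum = 342 * 0.0344 = 11.765 kg
With overhead 1.446: m_pack = 11.765 * 1.446 = 17.01 kg

17.01 kg


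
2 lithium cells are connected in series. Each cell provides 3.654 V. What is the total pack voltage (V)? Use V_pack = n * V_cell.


Series voltages add: 2 * 3.654 V = 7.308 V

7.308 V


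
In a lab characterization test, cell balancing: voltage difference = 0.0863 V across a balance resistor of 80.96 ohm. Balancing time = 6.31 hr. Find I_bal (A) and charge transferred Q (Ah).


First, Ohm's law: I_bal = 0.0863 V / 80.96 ohm = 0.001066 A
Then Q = I * t = 0.001066 A * 6.31 hr = 0.006726 Ah

I=0.001066 A, Q=0.006726 Ah


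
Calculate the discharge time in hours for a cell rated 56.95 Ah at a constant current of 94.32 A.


Runtime = 56.95 Ah / 94.32 A = 0.6038 hr

0.6038 hr


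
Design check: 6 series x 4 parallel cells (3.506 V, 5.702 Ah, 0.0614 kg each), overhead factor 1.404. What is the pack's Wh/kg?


Step 1: V_pack = 6 * 3.506 = 21.036 V
Step 2: C_pack = 4 * 5.702 = 22.808 Ah
Step 3: E_pack = V_pack * C_pack = 21.036 * 22.808 = 479.79 Wh
Step 4: m_pack = 6 * 4 * 0.0614 * 1.404 = 2.0689 kg
Step 5: ED = E_pack / m_pack = 479.79 / 2.0689 = 231.9 Wh/kg

231.9 Wh/kg


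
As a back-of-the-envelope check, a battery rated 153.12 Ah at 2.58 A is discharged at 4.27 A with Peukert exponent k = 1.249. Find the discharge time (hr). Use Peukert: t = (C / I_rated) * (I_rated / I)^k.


t_rated = C / I_rated = 153.12 / 2.58 = 59.349 hr
(I_rated/I)^k = (0.60422)^1.249 = 0.53298
t = t_rated * (I_rated/I)^k = 59.349 * 0.53298 = 31.63 hr

31.63 hr


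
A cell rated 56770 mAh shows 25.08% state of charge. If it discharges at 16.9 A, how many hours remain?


Convert: C_total = 56770 mAh = 56.77 Ah
Step 1: remaining = SOC/100 * C_total = 25.08/100 * 56.77 = 14.238 Ah
Step 2: t = remaining / I = 14.238 / 16.9 = 0.8425 hr

0.8425 hr


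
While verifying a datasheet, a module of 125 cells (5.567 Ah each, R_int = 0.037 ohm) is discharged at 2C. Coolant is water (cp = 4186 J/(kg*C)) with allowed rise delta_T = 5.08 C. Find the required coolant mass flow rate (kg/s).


Step 1: I = 2 * 5.567 = 11.134 A
Step 2: Q_cell = I^2 * R = 11.134^2 * 0.037 = 4.5867 W
Step 3: Q_total = 125 * 4.5867 = 573.34 W
Step 4: m_dot = Q_total / (cp * dT) = 573.34 / (4186 * 5.08) = 0.02696 kg/s

0.02696 kg/s


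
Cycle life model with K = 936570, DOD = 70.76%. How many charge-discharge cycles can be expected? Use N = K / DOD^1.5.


Step 1: DOD^1.5 = 70.76^1.5 = 595.23
Step 2: N = 936570 / 595.23 = 1573 cycles

1573 cycles


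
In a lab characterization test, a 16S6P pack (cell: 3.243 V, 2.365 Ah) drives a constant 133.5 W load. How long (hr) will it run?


Step 1: E_pack = Ns * V_cell * Np * C_cell = 16 * 3.243 * 6 * 2.365 = 736.29 Wh
Step 2: t = E_pack / P = 736.29 / 133.5 = 5.515 hr

5.515 hr


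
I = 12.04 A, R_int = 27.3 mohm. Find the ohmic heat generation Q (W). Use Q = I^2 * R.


Convert: R = 27.3 mohm = 0.0273 ohm
I^2 = 144.96
Q = 144.96 * 0.0273 = 3.957 W

3.957 W


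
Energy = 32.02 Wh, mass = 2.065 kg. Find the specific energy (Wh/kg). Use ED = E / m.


Specific energy = 32.02 Wh / 2.065 kg = 15.51 Wh/kg

15.51 Wh/kg


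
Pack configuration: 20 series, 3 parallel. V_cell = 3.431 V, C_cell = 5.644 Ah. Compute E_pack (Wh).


E = Ns * Vcell * Np * Ccell = 20 * 3.431 * 3 * 5.644 = 1162 Wh

1162 Wh


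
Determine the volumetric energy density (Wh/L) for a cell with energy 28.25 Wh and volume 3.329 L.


Volumetric ED = 28.25 Wh / 3.329 L = 8.486 Wh/L

8.486 Wh/L


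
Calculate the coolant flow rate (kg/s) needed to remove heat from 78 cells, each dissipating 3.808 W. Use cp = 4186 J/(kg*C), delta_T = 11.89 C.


Step 1: Total heat Q = 78 * 3.808 W = 297.02 W
Step 2: denom = cp * dT = 4186 * 11.89 = 49772
Step 3: m_dot = 297.02 / 49772 = 0.005968 kg/s

0.005968 kg/s


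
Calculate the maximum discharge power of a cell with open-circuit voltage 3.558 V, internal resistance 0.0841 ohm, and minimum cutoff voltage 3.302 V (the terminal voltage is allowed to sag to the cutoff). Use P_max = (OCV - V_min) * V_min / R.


P_max = (OCV - V_min) * V_min / R = (3.558 - 3.302) * 3.302 / 0.0841 = 0.256 * 3.302 / 0.0841 = 10.05 W

10.05 W


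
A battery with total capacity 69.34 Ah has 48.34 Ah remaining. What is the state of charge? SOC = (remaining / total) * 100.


SOC = (remaining / total) * 100 = (48.34 / 69.34) * 100 = 69.71%

69.71%


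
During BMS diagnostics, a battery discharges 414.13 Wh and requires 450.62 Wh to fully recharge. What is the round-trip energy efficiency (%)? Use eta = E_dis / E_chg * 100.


eta_e = E_dis / E_chg * 100 = 414.13 / 450.62 * 100 = 91.90%

91.90%


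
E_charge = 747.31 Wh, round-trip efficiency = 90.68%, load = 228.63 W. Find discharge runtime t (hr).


Step 1: E_discharge = eta/100 * E_charge = 90.68/100 * 747.31 = 677.66 Wh
Step 2: t = E_discharge / P = 677.66 / 228.63 = 2.964 hr

2.964 hr


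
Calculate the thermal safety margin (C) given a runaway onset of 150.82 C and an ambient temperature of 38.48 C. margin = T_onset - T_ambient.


Safety margin = 150.82 C - 38.48 C = 112.34 C

112.34 C


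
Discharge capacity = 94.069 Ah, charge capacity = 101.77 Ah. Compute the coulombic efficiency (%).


eta_c = Q_dis / Q_chg * 100 = 94.069 / 101.77 * 100 = 92.43%

92.43%


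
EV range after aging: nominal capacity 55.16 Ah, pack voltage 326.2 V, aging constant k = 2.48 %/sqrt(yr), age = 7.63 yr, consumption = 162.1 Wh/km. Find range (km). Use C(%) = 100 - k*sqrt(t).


Step 1: capacity retention = 100 - 2.48 * sqrt(7.63) = 100 - 2.48 * 2.7622 = 93.15%
Step 2: C_now = 55.16 * 93.15/100 = 51.382 Ah
Step 3: E_pack = V * C_now = 326.2 * 51.382 = 16761 Wh
Step 4: range = E_pack / consumption = 16761 / 162.1 = 103.4 km

103.4 km


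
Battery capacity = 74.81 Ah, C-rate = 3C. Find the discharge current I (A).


I = C_rate * capacity = 3 * 74.81 = 224.43 A

224.43 A


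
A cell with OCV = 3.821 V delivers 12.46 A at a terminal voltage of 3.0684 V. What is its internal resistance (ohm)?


R = (OCV - V) / I = (3.821 - 3.0684) / 12.46 = 0.06040 ohm

0.06040 ohm


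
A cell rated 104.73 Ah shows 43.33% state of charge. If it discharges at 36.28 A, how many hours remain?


Step 1: remaining = SOC/100 * C_total = 43.33/100 * 104.73 = 45.38 Ah
Step 2: t = remaining / I = 45.38 / 36.28 = 1.251 hr

1.251 hr


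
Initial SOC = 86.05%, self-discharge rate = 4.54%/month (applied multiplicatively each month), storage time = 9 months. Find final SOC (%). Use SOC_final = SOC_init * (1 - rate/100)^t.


decay = (1 - 4.54/100)^9 = 0.65825
SOC_final = 86.05 * 0.65825 = 56.64%

56.64%


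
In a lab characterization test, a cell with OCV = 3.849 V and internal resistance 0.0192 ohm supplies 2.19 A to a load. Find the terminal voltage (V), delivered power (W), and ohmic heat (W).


Step 1: V_terminal = OCV - I*R = 3.849 - 2.19 * 0.0192 = 3.807 V
Step 2: P_out = V_terminal * I = 3.807 * 2.19 = 8.337 W
Step 3: Q = I^2 * R = 2.19^2 * 0.0192 = 0.09209 W

V=3.807 V, P=8.337 W, Q=0.09209 W


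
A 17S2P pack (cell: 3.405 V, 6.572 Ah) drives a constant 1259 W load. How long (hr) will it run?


Step 1: E_pack = Ns * V_cell * Np * C_cell = 17 * 3.405 * 2 * 6.572 = 760.84 Wh
Step 2: t = E_pack / P = 760.84 / 1259 = 0.6043 hr

0.6043 hr


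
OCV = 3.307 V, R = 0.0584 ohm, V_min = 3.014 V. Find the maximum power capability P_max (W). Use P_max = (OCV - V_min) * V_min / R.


dV = OCV - V_min = 0.293 V (so I_max = dV / R)
P_max = dV * V_min / R = 0.293 * 3.014 / 0.0584 = 15.12 W

15.12 W


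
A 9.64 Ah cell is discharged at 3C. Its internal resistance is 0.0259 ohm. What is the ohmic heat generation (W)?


Step 1: I = C_rate * capacity = 3 * 9.64 = 28.92 A
Step 2: Q = I^2 * R = 28.92^2 * 0.0259 = 836.37 * 0.0259 = 21.66 W

21.66 W


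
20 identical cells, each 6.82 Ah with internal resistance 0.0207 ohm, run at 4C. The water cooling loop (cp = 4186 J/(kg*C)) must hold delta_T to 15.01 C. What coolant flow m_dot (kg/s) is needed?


Step 1: I = 4 * 6.82 = 27.28 A
Step 2: Q_cell = I^2 * R = 27.28^2 * 0.0207 = 15.405 W
Step 3: Q_total = 20 * 15.405 = 308.1 W
Step 4: m_dot = Q_total / (cp * dT) = 308.1 / (4186 * 15.01) = 0.004904 kg/s

0.004904 kg/s


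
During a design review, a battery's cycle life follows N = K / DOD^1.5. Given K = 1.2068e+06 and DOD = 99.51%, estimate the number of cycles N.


Step 1: DOD^1.5 = 99.51^1.5 = 992.66
Step 2: N = 1.2068e+06 / 992.66 = 1216 cycles

1216 cycles


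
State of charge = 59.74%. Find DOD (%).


Complement of SOC: DOD = 100% - 59.74% = 40.26%

40.26%


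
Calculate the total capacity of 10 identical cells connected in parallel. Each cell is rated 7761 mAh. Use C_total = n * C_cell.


Convert: C_cell = 7761 mAh = 7.761 Ah
C_total = 10 * 7.761 = 77.61 Ah

77.61 Ah


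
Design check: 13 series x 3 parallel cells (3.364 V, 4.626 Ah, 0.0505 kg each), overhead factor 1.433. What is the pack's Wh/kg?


Step 1: V_pack = 13 * 3.364 = 43.732 V
Step 2: C_pack = 3 * 4.626 = 13.878 Ah
Step 3: E_pack = V_pack * C_pack = 43.732 * 13.878 = 606.91 Wh
Step 4: m_pack = 13 * 3 * 0.0505 * 1.433 = 2.8223 kg
Step 5: ED = E_pack / m_pack = 606.91 / 2.8223 = 215.0 Wh/kg

215.0 Wh/kg


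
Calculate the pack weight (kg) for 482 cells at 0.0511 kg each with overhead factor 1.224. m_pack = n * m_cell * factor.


Cell mass sum = 482 * 0.0511 = 24.63 kg
With overhead 1.224: m_pack = 24.63 * 1.224 = 30.15 kg

30.15 kg


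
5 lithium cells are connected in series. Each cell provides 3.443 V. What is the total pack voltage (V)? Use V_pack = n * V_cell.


Series voltages add: 5 * 3.443 V = 17.215 V

17.215 V


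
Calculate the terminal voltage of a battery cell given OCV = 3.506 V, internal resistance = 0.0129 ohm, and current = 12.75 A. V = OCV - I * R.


V = OCV - I*R = 3.506 - 12.75 * 0.0129 = 3.342 V

3.342 V


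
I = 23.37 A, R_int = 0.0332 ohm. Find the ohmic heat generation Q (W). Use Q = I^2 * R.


Q = I^2 * R = 23.37^2 * 0.0332 = 18.13 W

18.13 W


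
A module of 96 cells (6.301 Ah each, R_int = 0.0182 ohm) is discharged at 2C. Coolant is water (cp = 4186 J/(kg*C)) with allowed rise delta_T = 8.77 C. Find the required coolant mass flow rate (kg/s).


Step 1: I = 2 * 6.301 = 12.602 A
Step 2: Q_cell = I^2 * R = 12.602^2 * 0.0182 = 2.8903 W
Step 3: Q_total = 96 * 2.8903 = 277.47 W
Step 4: m_dot = Q_total / (cp * dT) = 277.47 / (4186 * 8.77) = 0.007558 kg/s

0.007558 kg/s


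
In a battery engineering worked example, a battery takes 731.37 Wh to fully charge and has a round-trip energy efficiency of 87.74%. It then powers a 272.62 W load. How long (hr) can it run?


Step 1: E_discharge = eta/100 * E_charge = 87.74/100 * 731.37 = 641.7 Wh
Step 2: t = E_discharge / P = 641.7 / 272.62 = 2.354 hr

2.354 hr


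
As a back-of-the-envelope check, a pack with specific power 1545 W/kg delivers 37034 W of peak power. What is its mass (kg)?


m = P / SP = 37034 / 1545 = 23.97 kg

23.97 kg


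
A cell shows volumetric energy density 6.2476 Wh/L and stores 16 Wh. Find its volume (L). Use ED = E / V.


V = E / ED = 16 / 6.2476 = 2.561 L

2.561 L


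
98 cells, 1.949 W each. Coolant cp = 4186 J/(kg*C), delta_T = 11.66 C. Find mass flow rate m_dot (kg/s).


Q_total = 98 * 1.949 = 191 W
m_dot = Q_total / (cp * dT) = 191 / (4186 * 11.66) = 0.003913 kg/s

0.003913 kg/s


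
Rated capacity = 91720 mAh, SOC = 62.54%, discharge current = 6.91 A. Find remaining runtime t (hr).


Convert: C_total = 91720 mAh = 91.72 Ah
Step 1: remaining = SOC/100 * C_total = 62.54/100 * 91.72 = 57.362 Ah
Step 2: t = remaining / I = 57.362 / 6.91 = 8.301 hr

8.301 hr


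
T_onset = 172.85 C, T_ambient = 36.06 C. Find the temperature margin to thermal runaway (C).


Safety margin = 172.85 C - 36.06 C = 136.79 C

136.79 C


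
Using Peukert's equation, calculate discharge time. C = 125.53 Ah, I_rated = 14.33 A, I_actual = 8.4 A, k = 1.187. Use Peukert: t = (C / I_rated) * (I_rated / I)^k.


t_rated = C / I_rated = 125.53 / 14.33 = 8.7599 hr
(I_rated/I)^k = (1.706)^1.187 = 1.8852
t = t_rated * (I_rated/I)^k = 8.7599 * 1.8852 = 16.51 hr

16.51 hr


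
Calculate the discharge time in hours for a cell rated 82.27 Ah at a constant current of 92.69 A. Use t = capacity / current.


Runtime = 82.27 Ah / 92.69 A = 0.8876 hr

0.8876 hr


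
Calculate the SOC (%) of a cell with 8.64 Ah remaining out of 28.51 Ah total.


SOC% = 8.64 / 28.51 * 100 = 30.31%

30.31%


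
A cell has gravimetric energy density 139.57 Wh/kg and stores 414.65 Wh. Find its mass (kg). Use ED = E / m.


m = E / ED = 414.65 / 139.57 = 2.971 kg

2.971 kg


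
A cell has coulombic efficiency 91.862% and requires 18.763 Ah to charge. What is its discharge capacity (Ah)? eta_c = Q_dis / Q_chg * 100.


Q_dis = eta/100 * Q_chg = 91.862/100 * 18.763 = 17.24 Ah

17.24 Ah


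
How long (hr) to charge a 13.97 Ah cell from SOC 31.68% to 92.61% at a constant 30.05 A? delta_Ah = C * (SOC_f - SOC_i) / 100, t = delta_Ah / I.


delta_Ah = 13.97 * (92.61 - 31.68) / 100 = 8.5119 Ah
t = delta_Ah / I = 8.5119 / 30.05 = 0.2833 hr

0.2833 hr


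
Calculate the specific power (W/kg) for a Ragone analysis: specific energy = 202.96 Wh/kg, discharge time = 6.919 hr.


Specific power = 202.96 Wh/kg / 6.919 hr = 29.33 W/kg

29.33 W/kg


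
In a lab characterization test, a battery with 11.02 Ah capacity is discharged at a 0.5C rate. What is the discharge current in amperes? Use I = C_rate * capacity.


At 0.5C: I = 0.5 * 11.02 Ah = 5.51 A

5.51 A


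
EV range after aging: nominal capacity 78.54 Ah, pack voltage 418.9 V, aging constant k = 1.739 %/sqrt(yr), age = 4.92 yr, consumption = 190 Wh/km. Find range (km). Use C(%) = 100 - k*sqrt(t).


Step 1: capacity retention = 100 - 1.739 * sqrt(4.92) = 100 - 1.739 * 2.2181 = 96.143%
Step 2: C_now = 78.54 * 96.143/100 = 75.511 Ah
Step 3: E_pack = V * C_now = 418.9 * 75.511 = 31632 Wh
Step 4: range = E_pack / consumption = 31632 / 190 = 166.5 km

166.5 km


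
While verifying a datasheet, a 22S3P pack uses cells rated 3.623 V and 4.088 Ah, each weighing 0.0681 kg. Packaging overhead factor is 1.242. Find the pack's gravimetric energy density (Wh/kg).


Step 1: V_pack = 22 * 3.623 = 79.706 V
Step 2: C_pack = 3 * 4.088 = 12.264 Ah
Step 3: E_pack = V_pack * C_pack = 79.706 * 12.264 = 977.51 Wh
Step 4: m_pack = 22 * 3 * 0.0681 * 1.242 = 5.5823 kg
Step 5: ED = E_pack / m_pack = 977.51 / 5.5823 = 175.1 Wh/kg

175.1 Wh/kg


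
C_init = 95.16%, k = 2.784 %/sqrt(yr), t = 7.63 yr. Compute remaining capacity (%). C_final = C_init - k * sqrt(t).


sqrt(t) = sqrt(7.63) = 2.7622
C_final = 95.16 - 2.784 * 2.7622 = 87.47%

87.47%


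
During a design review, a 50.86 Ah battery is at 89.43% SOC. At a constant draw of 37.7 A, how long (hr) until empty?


Step 1: remaining = SOC/100 * C_total = 89.43/100 * 50.86 = 45.484 Ah
Step 2: t = remaining / I = 45.484 / 37.7 = 1.206 hr

1.206 hr


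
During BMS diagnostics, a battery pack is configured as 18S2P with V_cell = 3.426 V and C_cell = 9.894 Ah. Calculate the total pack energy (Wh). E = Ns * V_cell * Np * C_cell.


V_pack = 18 * 3.426 = 61.668 V
C_pack = 2 * 9.894 = 19.788 Ah
E = V_pack * C_pack = 61.668 * 19.788 = 1220 Wh

1220 Wh


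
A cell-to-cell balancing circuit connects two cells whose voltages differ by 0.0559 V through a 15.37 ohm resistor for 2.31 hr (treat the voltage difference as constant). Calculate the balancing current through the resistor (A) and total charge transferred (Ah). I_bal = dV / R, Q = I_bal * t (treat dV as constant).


I_bal = dV / R = 0.0559 / 15.37 = 0.003637 A
Q = I_bal * t = 0.003637 * 2.31 = 0.008401 Ah

I=0.003637 A, Q=0.008401 Ah


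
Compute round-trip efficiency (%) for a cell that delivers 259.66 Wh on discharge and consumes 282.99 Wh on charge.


eta_e = E_dis / E_chg * 100 = 259.66 / 282.99 * 100 = 91.76%

91.76%


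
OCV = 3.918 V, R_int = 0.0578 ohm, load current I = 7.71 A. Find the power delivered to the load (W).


Step 1: V_terminal = OCV - I*R = 3.918 - 7.71 * 0.0578 = 3.4724 V
Step 2: P_out = V_terminal * I = 3.4724 * 7.71 = 26.77 W

26.77 W


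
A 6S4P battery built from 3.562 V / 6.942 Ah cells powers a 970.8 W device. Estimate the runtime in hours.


Step 1: E_pack = Ns * V_cell * Np * C_cell = 6 * 3.562 * 4 * 6.942 = 593.46 Wh
Step 2: t = E_pack / P = 593.46 / 970.8 = 0.6113 hr

0.6113 hr


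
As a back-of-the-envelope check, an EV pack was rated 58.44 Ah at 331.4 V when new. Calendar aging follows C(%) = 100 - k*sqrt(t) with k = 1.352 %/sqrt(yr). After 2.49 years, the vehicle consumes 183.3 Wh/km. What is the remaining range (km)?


Step 1: capacity retention = 100 - 1.352 * sqrt(2.49) = 100 - 1.352 * 1.578 = 97.867%
Step 2: C_now = 58.44 * 97.867/100 = 57.193 Ah
Step 3: E_pack = V * C_now = 331.4 * 57.193 = 18954 Wh
Step 4: range = E_pack / consumption = 18954 / 183.3 = 103.4 km

103.4 km


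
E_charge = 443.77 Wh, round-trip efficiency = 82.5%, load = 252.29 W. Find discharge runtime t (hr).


Step 1: E_discharge = eta/100 * E_charge = 82.5/100 * 443.77 = 366.11 Wh
Step 2: t = E_discharge / P = 366.11 / 252.29 = 1.451 hr

1.451 hr


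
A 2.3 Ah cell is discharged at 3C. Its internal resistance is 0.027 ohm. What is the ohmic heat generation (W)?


Step 1: I = C_rate * capacity = 3 * 2.3 = 6.9 A
Step 2: Q = I^2 * R = 6.9^2 * 0.027 = 47.61 * 0.027 = 1.285 W

1.285 W


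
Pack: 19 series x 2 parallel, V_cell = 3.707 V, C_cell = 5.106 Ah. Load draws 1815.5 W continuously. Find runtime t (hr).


Step 1: E_pack = Ns * V_cell * Np * C_cell = 19 * 3.707 * 2 * 5.106 = 719.26 Wh
Step 2: t = E_pack / P = 719.26 / 1815.5 = 0.3962 hr

0.3962 hr


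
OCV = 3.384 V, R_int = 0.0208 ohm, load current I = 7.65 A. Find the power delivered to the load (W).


Step 1: V_terminal = OCV - I*R = 3.384 - 7.65 * 0.0208 = 3.2249 V
Step 2: P_out = V_terminal * I = 3.2249 * 7.65 = 24.67 W

24.67 W


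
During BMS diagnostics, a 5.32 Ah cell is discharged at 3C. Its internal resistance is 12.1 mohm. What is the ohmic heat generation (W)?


Convert: R = 12.1 mohm = 0.0121 ohm
Step 1: I = C_rate * capacity = 3 * 5.32 = 15.96 A
Step 2: Q = I^2 * R = 15.96^2 * 0.0121 = 254.72 * 0.0121 = 3.082 W

3.082 W


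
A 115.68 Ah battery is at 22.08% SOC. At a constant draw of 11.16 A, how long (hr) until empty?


Step 1: remaining = SOC/100 * C_total = 22.08/100 * 115.68 = 25.542 Ah
Step 2: t = remaining / I = 25.542 / 11.16 = 2.289 hr

2.289 hr


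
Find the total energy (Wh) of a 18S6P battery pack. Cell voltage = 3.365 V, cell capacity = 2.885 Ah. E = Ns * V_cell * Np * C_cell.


V_pack = 18 * 3.365 = 60.57 V
C_pack = 6 * 2.885 = 17.31 Ah
E = V_pack * C_pack = 60.57 * 17.31 = 1048 Wh

1048 Wh


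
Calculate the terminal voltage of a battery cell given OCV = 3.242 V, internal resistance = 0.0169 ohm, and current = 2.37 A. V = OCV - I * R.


V = OCV - I*R = 3.242 - 2.37 * 0.0169 = 3.202 V

3.202 V


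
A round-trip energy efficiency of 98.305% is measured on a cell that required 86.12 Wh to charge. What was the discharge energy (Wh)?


E_dis = eta/100 * E_chg = 98.305/100 * 86.12 = 84.66 Wh

84.66 Wh


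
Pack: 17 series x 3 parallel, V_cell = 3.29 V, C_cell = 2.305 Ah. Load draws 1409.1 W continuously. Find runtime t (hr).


Step 1: E_pack = Ns * V_cell * Np * C_cell = 17 * 3.29 * 3 * 2.305 = 386.76 Wh
Step 2: t = E_pack / P = 386.76 / 1409.1 = 0.2745 hr

0.2745 hr


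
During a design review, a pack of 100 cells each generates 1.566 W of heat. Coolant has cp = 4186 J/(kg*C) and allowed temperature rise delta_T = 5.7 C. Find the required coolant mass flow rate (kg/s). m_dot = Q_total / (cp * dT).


Q_total = 100 * 1.566 = 156.6 W
m_dot = Q_total / (cp * dT) = 156.6 / (4186 * 5.7) = 0.006563 kg/s

0.006563 kg/s


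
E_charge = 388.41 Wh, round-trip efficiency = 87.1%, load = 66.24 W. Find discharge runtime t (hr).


Step 1: E_discharge = eta/100 * E_charge = 87.1/100 * 388.41 = 338.31 Wh
Step 2: t = E_discharge / P = 338.31 / 66.24 = 5.107 hr

5.107 hr
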